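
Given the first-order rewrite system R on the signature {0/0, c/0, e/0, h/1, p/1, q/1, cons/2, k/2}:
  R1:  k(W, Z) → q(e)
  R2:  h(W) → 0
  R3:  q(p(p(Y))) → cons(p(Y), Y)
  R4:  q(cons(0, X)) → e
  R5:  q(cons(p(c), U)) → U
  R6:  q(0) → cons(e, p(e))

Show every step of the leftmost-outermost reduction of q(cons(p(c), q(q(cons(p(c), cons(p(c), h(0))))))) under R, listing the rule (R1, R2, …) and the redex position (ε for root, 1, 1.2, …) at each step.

0

1. q(cons(p(c), q(q(cons(p(c), cons(p(c), h(0)))))))  →  q(q(cons(p(c), cons(p(c), h(0)))))   [R5 at ε]
2. q(q(cons(p(c), cons(p(c), h(0)))))  →  q(cons(p(c), h(0)))   [R5 at 1]
3. q(cons(p(c), h(0)))  →  h(0)   [R5 at ε]
4. h(0)  →  0   [R2 at ε]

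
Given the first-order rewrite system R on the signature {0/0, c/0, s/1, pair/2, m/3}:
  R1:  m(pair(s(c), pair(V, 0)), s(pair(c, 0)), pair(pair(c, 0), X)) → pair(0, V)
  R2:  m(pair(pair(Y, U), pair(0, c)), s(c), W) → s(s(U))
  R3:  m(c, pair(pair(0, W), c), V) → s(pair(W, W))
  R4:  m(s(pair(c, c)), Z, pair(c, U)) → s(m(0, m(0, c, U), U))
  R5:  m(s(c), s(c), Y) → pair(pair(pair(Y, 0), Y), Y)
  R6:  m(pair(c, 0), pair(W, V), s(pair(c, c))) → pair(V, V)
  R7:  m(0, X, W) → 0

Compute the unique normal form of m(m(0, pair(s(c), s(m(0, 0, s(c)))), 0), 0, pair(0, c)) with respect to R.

0

1. m(m(0, pair(s(c), s(m(0, 0, s(c)))), 0), 0, pair(0, c))  →  m(0, 0, pair(0, c))   [R7 at 1]
2. m(0, 0, pair(0, c))  →  0   [R7 at ε]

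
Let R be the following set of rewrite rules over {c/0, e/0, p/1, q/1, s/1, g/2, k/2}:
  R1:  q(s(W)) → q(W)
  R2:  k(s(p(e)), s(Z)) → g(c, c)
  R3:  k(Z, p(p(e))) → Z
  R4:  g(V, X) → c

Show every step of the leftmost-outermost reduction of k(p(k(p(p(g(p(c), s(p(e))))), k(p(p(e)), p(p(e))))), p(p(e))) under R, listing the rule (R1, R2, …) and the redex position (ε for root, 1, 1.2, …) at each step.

1. k(p(k(p(p(g(p(c), s(p(e))))), k(p(p(e)), p(p(e))))), p(p(e)))  →  p(k(p(p(g(p(c), s(p(e))))), k(p(p(e)), p(p(e)))))   [R3 at ε]
2. p(k(p(p(g(p(c), s(p(e))))), k(p(p(e)), p(p(e)))))  →  p(k(p(p(c)), k(p(p(e)), p(p(e)))))   [R4 at 1.1.1.1]
3. p(k(p(p(c)), k(p(p(e)), p(p(e)))))  →  p(k(p(p(c)), p(p(e))))   [R3 at 1.2]
4. p(k(p(p(c)), p(p(e))))  →  p(p(p(c)))   [R3 at 1]

p(p(p(c)))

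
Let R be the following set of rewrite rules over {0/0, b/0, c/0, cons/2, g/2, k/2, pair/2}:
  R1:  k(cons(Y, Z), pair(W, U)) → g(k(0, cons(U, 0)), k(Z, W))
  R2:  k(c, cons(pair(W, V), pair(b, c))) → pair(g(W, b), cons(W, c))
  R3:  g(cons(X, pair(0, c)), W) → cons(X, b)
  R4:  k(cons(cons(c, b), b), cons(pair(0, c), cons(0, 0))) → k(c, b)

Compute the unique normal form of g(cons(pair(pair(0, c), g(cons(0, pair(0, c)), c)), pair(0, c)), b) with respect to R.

1. g(cons(pair(pair(0, c), g(cons(0, pair(0, c)), c)), pair(0, c)), b)  →  cons(pair(pair(0, c), g(cons(0, pair(0, c)), c)), b)   [R3 at ε]
2. cons(pair(pair(0, c), g(cons(0, pair(0, c)), c)), b)  →  cons(pair(pair(0, c), cons(0, b)), b)   [R3 at 1.2]

cons(pair(pair(0, c), cons(0, b)), b)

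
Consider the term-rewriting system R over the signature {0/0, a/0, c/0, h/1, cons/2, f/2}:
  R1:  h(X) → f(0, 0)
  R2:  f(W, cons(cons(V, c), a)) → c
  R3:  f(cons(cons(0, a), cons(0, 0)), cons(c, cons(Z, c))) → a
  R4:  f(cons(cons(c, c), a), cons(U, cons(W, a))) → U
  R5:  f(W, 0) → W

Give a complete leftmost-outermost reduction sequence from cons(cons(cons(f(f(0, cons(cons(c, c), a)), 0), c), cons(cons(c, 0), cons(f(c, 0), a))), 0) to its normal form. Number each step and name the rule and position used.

1. cons(cons(cons(f(f(0, cons(cons(c, c), a)), 0), c), cons(cons(c, 0), cons(f(c, 0), a))), 0)  →  cons(cons(cons(f(0, cons(cons(c, c), a)), c), cons(cons(c, 0), cons(f(c, 0), a))), 0)   [R5 at 1.1.1]
2. cons(cons(cons(f(0, cons(cons(c, c), a)), c), cons(cons(c, 0), cons(f(c, 0), a))), 0)  →  cons(cons(cons(c, c), cons(cons(c, 0), cons(f(c, 0), a))), 0)   [R2 at 1.1.1]
3. cons(cons(cons(c, c), cons(cons(c, 0), cons(f(c, 0), a))), 0)  →  cons(cons(cons(c, c), cons(cons(c, 0), cons(c, a))), 0)   [R5 at 1.2.2.1]

cons(cons(cons(c, c), cons(cons(c, 0), cons(c, a))), 0)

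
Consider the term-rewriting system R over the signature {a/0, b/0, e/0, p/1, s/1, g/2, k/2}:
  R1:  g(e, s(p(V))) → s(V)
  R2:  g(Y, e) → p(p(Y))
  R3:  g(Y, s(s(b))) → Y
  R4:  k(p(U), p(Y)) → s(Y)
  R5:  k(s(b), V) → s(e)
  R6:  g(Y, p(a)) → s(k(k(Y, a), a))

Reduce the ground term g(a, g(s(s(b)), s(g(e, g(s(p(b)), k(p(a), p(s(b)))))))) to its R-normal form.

1. g(a, g(s(s(b)), s(g(e, g(s(p(b)), k(p(a), p(s(b))))))))  →  g(a, g(s(s(b)), s(g(e, g(s(p(b)), s(s(b)))))))   [R4 at 2.2.1.2.2]
2. g(a, g(s(s(b)), s(g(e, g(s(p(b)), s(s(b)))))))  →  g(a, g(s(s(b)), s(g(e, s(p(b))))))   [R3 at 2.2.1.2]
3. g(a, g(s(s(b)), s(g(e, s(p(b))))))  →  g(a, g(s(s(b)), s(s(b))))   [R1 at 2.2.1]
4. g(a, g(s(s(b)), s(s(b))))  →  g(a, s(s(b)))   [R3 at 2]
5. g(a, s(s(b)))  →  a   [R3 at ε]

a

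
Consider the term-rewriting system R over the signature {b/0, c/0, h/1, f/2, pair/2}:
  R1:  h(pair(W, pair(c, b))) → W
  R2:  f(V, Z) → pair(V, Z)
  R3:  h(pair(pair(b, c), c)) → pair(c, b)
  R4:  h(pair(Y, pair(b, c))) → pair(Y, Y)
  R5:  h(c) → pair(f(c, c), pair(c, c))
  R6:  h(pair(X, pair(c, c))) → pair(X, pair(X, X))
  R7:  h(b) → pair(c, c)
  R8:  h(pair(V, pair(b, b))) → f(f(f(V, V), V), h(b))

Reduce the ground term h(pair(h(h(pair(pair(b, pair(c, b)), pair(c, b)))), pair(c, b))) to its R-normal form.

1. h(pair(h(h(pair(pair(b, pair(c, b)), pair(c, b)))), pair(c, b)))  →  h(h(pair(pair(b, pair(c, b)), pair(c, b))))   [R1 at ε]
2. h(h(pair(pair(b, pair(c, b)), pair(c, b))))  →  h(pair(b, pair(c, b)))   [R1 at 1]
3. h(pair(b, pair(c, b)))  →  b   [R1 at ε]

b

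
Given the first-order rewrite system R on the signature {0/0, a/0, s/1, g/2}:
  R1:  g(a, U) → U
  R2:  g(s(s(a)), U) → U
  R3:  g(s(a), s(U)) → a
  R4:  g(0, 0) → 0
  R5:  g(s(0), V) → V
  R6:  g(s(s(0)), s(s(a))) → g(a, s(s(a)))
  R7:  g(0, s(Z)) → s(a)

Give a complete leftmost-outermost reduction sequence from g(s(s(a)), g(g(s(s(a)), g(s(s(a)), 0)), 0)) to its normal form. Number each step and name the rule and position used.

1. g(s(s(a)), g(g(s(s(a)), g(s(s(a)), 0)), 0))  →  g(g(s(s(a)), g(s(s(a)), 0)), 0)   [R2 at ε]
2. g(g(s(s(a)), g(s(s(a)), 0)), 0)  →  g(g(s(s(a)), 0), 0)   [R2 at 1]
3. g(g(s(s(a)), 0), 0)  →  g(0, 0)   [R2 at 1]
4. g(0, 0)  →  0   [R4 at ε]

0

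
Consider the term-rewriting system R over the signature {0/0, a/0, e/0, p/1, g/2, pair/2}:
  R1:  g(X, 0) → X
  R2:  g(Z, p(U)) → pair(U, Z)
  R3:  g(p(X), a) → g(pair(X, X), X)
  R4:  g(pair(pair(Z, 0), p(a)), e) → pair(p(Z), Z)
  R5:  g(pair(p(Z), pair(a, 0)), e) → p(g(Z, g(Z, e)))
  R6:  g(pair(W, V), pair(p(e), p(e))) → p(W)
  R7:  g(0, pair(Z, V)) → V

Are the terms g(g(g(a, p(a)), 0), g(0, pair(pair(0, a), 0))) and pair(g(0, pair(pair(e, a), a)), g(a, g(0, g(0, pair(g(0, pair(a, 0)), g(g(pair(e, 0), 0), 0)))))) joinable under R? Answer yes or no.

Reduce t₁ = g(g(g(a, p(a)), 0), g(0, pair(pair(0, a), 0))):
1. g(g(g(a, p(a)), 0), g(0, pair(pair(0, a), 0)))  →  g(g(a, p(a)), g(0, pair(pair(0, a), 0)))   [R1 at 1]
2. g(g(a, p(a)), g(0, pair(pair(0, a), 0)))  →  g(pair(a, a), g(0, pair(pair(0, a), 0)))   [R2 at 1]
3. g(pair(a, a), g(0, pair(pair(0, a), 0)))  →  g(pair(a, a), 0)   [R7 at 2]
4. g(pair(a, a), 0)  →  pair(a, a)   [R1 at ε]

Reduce t₂ = pair(g(0, pair(pair(e, a), a)), g(a, g(0, g(0, pair(g(0, pair(a, 0)), g(g(pair(e, 0), 0), 0)))))):
1. pair(g(0, pair(pair(e, a), a)), g(a, g(0, g(0, pair(g(0, pair(a, 0)), g(g(pair(e, 0), 0), 0))))))  →  pair(a, g(a, g(0, g(0, pair(g(0, pair(a, 0)), g(g(pair(e, 0), 0), 0))))))   [R7 at 1]
2. pair(a, g(a, g(0, g(0, pair(g(0, pair(a, 0)), g(g(pair(e, 0), 0), 0))))))  →  pair(a, g(a, g(0, g(g(pair(e, 0), 0), 0))))   [R7 at 2.2.2]
3. pair(a, g(a, g(0, g(g(pair(e, 0), 0), 0))))  →  pair(a, g(a, g(0, g(pair(e, 0), 0))))   [R1 at 2.2.2]
4. pair(a, g(a, g(0, g(pair(e, 0), 0))))  →  pair(a, g(a, g(0, pair(e, 0))))   [R1 at 2.2.2]
5. pair(a, g(a, g(0, pair(e, 0))))  →  pair(a, g(a, 0))   [R7 at 2.2]
6. pair(a, g(a, 0))  →  pair(a, a)   [R1 at 2]

yes — NF(t₁) = pair(a, a), NF(t₂) = pair(a, a)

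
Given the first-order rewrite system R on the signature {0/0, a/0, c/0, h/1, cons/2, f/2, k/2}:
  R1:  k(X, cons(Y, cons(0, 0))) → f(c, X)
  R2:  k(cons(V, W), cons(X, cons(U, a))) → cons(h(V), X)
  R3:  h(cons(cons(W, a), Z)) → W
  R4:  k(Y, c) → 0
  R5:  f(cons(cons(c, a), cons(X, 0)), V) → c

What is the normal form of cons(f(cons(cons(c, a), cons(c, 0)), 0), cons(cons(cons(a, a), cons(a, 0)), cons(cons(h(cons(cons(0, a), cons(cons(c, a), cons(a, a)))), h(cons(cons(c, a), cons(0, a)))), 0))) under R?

cons(c, cons(cons(cons(a, a), cons(a, 0)), cons(cons(0, c), 0)))

1. cons(f(cons(cons(c, a), cons(c, 0)), 0), cons(cons(cons(a, a), cons(a, 0)), cons(cons(h(cons(cons(0, a), cons(cons(c, a), cons(a, a)))), h(cons(cons(c, a), cons(0, a)))), 0)))  →  cons(c, cons(cons(cons(a, a), cons(a, 0)), cons(cons(h(cons(cons(0, a), cons(cons(c, a), cons(a, a)))), h(cons(cons(c, a), cons(0, a)))), 0)))   [R5 at 1]
2. cons(c, cons(cons(cons(a, a), cons(a, 0)), cons(cons(h(cons(cons(0, a), cons(cons(c, a), cons(a, a)))), h(cons(cons(c, a), cons(0, a)))), 0)))  →  cons(c, cons(cons(cons(a, a), cons(a, 0)), cons(cons(0, h(cons(cons(c, a), cons(0, a)))), 0)))   [R3 at 2.2.1.1]
3. cons(c, cons(cons(cons(a, a), cons(a, 0)), cons(cons(0, h(cons(cons(c, a), cons(0, a)))), 0)))  →  cons(c, cons(cons(cons(a, a), cons(a, 0)), cons(cons(0, c), 0)))   [R3 at 2.2.1.2]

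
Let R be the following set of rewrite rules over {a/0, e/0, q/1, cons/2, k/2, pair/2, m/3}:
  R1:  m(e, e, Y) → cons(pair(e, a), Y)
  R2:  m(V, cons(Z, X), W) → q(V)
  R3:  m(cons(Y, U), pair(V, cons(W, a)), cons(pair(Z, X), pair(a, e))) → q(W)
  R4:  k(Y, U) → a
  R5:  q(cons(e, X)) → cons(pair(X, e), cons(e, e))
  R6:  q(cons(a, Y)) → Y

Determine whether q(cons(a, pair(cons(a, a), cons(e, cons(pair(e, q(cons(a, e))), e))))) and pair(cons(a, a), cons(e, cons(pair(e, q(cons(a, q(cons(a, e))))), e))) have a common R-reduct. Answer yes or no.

Reduce t₁ = q(cons(a, pair(cons(a, a), cons(e, cons(pair(e, q(cons(a, e))), e))))):
1. q(cons(a, pair(cons(a, a), cons(e, cons(pair(e, q(cons(a, e))), e)))))  →  pair(cons(a, a), cons(e, cons(pair(e, q(cons(a, e))), e)))   [R6 at ε]
2. pair(cons(a, a), cons(e, cons(pair(e, q(cons(a, e))), e)))  →  pair(cons(a, a), cons(e, cons(pair(e, e), e)))   [R6 at 2.2.1.2]

Reduce t₂ = pair(cons(a, a), cons(e, cons(pair(e, q(cons(a, q(cons(a, e))))), e))):
1. pair(cons(a, a), cons(e, cons(pair(e, q(cons(a, q(cons(a, e))))), e)))  →  pair(cons(a, a), cons(e, cons(pair(e, q(cons(a, e))), e)))   [R6 at 2.2.1.2]
2. pair(cons(a, a), cons(e, cons(pair(e, q(cons(a, e))), e)))  →  pair(cons(a, a), cons(e, cons(pair(e, e), e)))   [R6 at 2.2.1.2]

yes — NF(t₁) = pair(cons(a, a), cons(e, cons(pair(e, e), e))), NF(t₂) = pair(cons(a, a), cons(e, cons(pair(e, e), e)))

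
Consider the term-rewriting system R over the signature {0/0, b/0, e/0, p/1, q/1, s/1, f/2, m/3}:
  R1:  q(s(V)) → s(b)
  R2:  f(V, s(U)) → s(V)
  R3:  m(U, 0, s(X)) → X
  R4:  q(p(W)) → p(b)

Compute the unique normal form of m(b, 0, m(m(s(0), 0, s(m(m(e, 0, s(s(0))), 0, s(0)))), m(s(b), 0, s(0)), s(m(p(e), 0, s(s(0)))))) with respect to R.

1. m(b, 0, m(m(s(0), 0, s(m(m(e, 0, s(s(0))), 0, s(0)))), m(s(b), 0, s(0)), s(m(p(e), 0, s(s(0))))))  →  m(b, 0, m(m(m(e, 0, s(s(0))), 0, s(0)), m(s(b), 0, s(0)), s(m(p(e), 0, s(s(0))))))   [R3 at 3.1]
2. m(b, 0, m(m(m(e, 0, s(s(0))), 0, s(0)), m(s(b), 0, s(0)), s(m(p(e), 0, s(s(0))))))  →  m(b, 0, m(0, m(s(b), 0, s(0)), s(m(p(e), 0, s(s(0))))))   [R3 at 3.1]
3. m(b, 0, m(0, m(s(b), 0, s(0)), s(m(p(e), 0, s(s(0))))))  →  m(b, 0, m(0, 0, s(m(p(e), 0, s(s(0))))))   [R3 at 3.2]
4. m(b, 0, m(0, 0, s(m(p(e), 0, s(s(0))))))  →  m(b, 0, m(p(e), 0, s(s(0))))   [R3 at 3]
5. m(b, 0, m(p(e), 0, s(s(0))))  →  m(b, 0, s(0))   [R3 at 3]
6. m(b, 0, s(0))  →  0   [R3 at ε]

0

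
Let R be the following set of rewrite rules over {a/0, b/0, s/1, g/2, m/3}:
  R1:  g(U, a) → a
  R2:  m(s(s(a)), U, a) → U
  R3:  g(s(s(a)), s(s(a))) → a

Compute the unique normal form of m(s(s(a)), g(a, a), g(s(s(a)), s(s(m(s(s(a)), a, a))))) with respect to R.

a

1. m(s(s(a)), g(a, a), g(s(s(a)), s(s(m(s(s(a)), a, a)))))  →  m(s(s(a)), a, g(s(s(a)), s(s(m(s(s(a)), a, a)))))   [R1 at 2]
2. m(s(s(a)), a, g(s(s(a)), s(s(m(s(s(a)), a, a)))))  →  m(s(s(a)), a, g(s(s(a)), s(s(a))))   [R2 at 3.2.1.1]
3. m(s(s(a)), a, g(s(s(a)), s(s(a))))  →  m(s(s(a)), a, a)   [R3 at 3]
4. m(s(s(a)), a, a)  →  a   [R2 at ε]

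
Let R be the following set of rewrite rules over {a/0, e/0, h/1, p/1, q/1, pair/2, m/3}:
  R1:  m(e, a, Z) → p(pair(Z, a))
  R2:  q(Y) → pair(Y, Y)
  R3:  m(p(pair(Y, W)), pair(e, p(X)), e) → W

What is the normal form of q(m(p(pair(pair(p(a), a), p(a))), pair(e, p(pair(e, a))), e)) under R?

1. q(m(p(pair(pair(p(a), a), p(a))), pair(e, p(pair(e, a))), e))  →  pair(m(p(pair(pair(p(a), a), p(a))), pair(e, p(pair(e, a))), e), m(p(pair(pair(p(a), a), p(a))), pair(e, p(pair(e, a))), e))   [R2 at ε]
2. pair(m(p(pair(pair(p(a), a), p(a))), pair(e, p(pair(e, a))), e), m(p(pair(pair(p(a), a), p(a))), pair(e, p(pair(e, a))), e))  →  pair(p(a), m(p(pair(pair(p(a), a), p(a))), pair(e, p(pair(e, a))), e))   [R3 at 1]
3. pair(p(a), m(p(pair(pair(p(a), a), p(a))), pair(e, p(pair(e, a))), e))  →  pair(p(a), p(a))   [R3 at 2]

pair(p(a), p(a))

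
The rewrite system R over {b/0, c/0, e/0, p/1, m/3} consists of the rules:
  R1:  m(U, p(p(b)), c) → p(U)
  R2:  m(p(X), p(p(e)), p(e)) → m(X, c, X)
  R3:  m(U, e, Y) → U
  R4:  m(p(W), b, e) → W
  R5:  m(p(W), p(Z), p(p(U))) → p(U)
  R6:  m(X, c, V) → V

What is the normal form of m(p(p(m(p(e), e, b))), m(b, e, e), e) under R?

p(p(e))

1. m(p(p(m(p(e), e, b))), m(b, e, e), e)  →  m(p(p(p(e))), m(b, e, e), e)   [R3 at 1.1.1]
2. m(p(p(p(e))), m(b, e, e), e)  →  m(p(p(p(e))), b, e)   [R3 at 2]
3. m(p(p(p(e))), b, e)  →  p(p(e))   [R4 at ε]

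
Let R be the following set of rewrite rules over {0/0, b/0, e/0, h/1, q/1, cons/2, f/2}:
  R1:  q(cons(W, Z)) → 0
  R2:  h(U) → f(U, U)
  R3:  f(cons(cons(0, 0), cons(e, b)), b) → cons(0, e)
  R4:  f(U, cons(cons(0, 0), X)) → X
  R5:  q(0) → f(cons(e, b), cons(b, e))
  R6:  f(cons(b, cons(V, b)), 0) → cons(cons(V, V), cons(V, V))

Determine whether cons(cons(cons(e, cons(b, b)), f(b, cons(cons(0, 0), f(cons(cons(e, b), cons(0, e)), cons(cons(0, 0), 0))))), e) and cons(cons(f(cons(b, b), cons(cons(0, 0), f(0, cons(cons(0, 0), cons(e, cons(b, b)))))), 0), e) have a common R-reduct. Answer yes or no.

Reduce t₁ = cons(cons(cons(e, cons(b, b)), f(b, cons(cons(0, 0), f(cons(cons(e, b), cons(0, e)), cons(cons(0, 0), 0))))), e):
1. cons(cons(cons(e, cons(b, b)), f(b, cons(cons(0, 0), f(cons(cons(e, b), cons(0, e)), cons(cons(0, 0), 0))))), e)  →  cons(cons(cons(e, cons(b, b)), f(cons(cons(e, b), cons(0, e)), cons(cons(0, 0), 0))), e)   [R4 at 1.2]
2. cons(cons(cons(e, cons(b, b)), f(cons(cons(e, b), cons(0, e)), cons(cons(0, 0), 0))), e)  →  cons(cons(cons(e, cons(b, b)), 0), e)   [R4 at 1.2]

Reduce t₂ = cons(cons(f(cons(b, b), cons(cons(0, 0), f(0, cons(cons(0, 0), cons(e, cons(b, b)))))), 0), e):
1. cons(cons(f(cons(b, b), cons(cons(0, 0), f(0, cons(cons(0, 0), cons(e, cons(b, b)))))), 0), e)  →  cons(cons(f(0, cons(cons(0, 0), cons(e, cons(b, b)))), 0), e)   [R4 at 1.1]
2. cons(cons(f(0, cons(cons(0, 0), cons(e, cons(b, b)))), 0), e)  →  cons(cons(cons(e, cons(b, b)), 0), e)   [R4 at 1.1]

yes — NF(t₁) = cons(cons(cons(e, cons(b, b)), 0), e), NF(t₂) = cons(cons(cons(e, cons(b, b)), 0), e)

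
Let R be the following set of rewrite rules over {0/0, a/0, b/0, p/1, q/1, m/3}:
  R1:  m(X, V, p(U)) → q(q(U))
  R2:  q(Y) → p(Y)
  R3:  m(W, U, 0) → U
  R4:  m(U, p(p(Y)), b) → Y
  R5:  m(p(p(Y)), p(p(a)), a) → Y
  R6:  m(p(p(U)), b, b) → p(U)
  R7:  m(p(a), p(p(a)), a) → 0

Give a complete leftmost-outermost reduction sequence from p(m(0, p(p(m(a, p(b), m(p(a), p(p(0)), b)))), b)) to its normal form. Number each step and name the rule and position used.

1. p(m(0, p(p(m(a, p(b), m(p(a), p(p(0)), b)))), b))  →  p(m(a, p(b), m(p(a), p(p(0)), b)))   [R4 at 1]
2. p(m(a, p(b), m(p(a), p(p(0)), b)))  →  p(m(a, p(b), 0))   [R4 at 1.3]
3. p(m(a, p(b), 0))  →  p(p(b))   [R3 at 1]

p(p(b))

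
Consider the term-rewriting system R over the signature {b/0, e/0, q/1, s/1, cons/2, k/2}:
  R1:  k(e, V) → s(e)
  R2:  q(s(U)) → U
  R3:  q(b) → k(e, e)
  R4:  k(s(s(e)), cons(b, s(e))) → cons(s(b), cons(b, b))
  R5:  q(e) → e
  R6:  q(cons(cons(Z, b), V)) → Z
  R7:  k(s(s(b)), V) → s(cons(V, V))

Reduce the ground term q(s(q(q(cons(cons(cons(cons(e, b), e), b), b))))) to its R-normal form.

e

1. q(s(q(q(cons(cons(cons(cons(e, b), e), b), b)))))  →  q(q(cons(cons(cons(cons(e, b), e), b), b)))   [R2 at ε]
2. q(q(cons(cons(cons(cons(e, b), e), b), b)))  →  q(cons(cons(e, b), e))   [R6 at 1]
3. q(cons(cons(e, b), e))  →  e   [R6 at ε]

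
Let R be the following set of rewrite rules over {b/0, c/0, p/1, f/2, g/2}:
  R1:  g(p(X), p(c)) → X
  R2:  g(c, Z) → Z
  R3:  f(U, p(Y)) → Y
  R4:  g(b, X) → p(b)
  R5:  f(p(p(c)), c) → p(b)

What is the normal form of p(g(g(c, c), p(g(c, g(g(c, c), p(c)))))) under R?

1. p(g(g(c, c), p(g(c, g(g(c, c), p(c))))))  →  p(g(c, p(g(c, g(g(c, c), p(c))))))   [R2 at 1.1]
2. p(g(c, p(g(c, g(g(c, c), p(c))))))  →  p(p(g(c, g(g(c, c), p(c)))))   [R2 at 1]
3. p(p(g(c, g(g(c, c), p(c)))))  →  p(p(g(g(c, c), p(c))))   [R2 at 1.1]
4. p(p(g(g(c, c), p(c))))  →  p(p(g(c, p(c))))   [R2 at 1.1.1]
5. p(p(g(c, p(c))))  →  p(p(p(c)))   [R2 at 1.1]

p(p(p(c)))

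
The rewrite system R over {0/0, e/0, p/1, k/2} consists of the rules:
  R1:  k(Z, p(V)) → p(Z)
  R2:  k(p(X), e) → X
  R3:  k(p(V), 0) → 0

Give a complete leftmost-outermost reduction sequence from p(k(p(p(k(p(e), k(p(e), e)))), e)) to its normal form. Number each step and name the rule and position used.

p(p(e))

1. p(k(p(p(k(p(e), k(p(e), e)))), e))  →  p(p(k(p(e), k(p(e), e))))   [R2 at 1]
2. p(p(k(p(e), k(p(e), e))))  →  p(p(k(p(e), e)))   [R2 at 1.1.2]
3. p(p(k(p(e), e)))  →  p(p(e))   [R2 at 1.1]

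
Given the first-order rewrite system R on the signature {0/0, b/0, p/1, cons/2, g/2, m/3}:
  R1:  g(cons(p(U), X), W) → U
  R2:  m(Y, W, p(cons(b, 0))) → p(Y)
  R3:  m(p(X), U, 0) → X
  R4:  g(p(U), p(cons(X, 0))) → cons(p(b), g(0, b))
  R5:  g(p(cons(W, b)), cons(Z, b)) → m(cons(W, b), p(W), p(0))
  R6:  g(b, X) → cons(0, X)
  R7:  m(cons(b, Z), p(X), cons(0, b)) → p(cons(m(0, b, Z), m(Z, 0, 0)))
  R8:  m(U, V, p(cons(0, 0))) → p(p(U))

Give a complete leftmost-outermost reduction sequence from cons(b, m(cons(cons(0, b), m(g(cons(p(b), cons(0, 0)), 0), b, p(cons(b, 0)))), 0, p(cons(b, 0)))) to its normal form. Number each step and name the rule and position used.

1. cons(b, m(cons(cons(0, b), m(g(cons(p(b), cons(0, 0)), 0), b, p(cons(b, 0)))), 0, p(cons(b, 0))))  →  cons(b, p(cons(cons(0, b), m(g(cons(p(b), cons(0, 0)), 0), b, p(cons(b, 0))))))   [R2 at 2]
2. cons(b, p(cons(cons(0, b), m(g(cons(p(b), cons(0, 0)), 0), b, p(cons(b, 0))))))  →  cons(b, p(cons(cons(0, b), p(g(cons(p(b), cons(0, 0)), 0)))))   [R2 at 2.1.2]
3. cons(b, p(cons(cons(0, b), p(g(cons(p(b), cons(0, 0)), 0)))))  →  cons(b, p(cons(cons(0, b), p(b))))   [R1 at 2.1.2.1]

cons(b, p(cons(cons(0, b), p(b))))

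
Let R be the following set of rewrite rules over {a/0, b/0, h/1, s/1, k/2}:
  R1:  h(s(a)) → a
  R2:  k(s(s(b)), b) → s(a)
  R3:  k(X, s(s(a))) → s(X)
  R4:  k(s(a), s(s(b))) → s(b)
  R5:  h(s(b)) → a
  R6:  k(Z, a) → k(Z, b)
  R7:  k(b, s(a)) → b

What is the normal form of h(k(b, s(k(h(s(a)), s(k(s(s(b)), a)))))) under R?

1. h(k(b, s(k(h(s(a)), s(k(s(s(b)), a))))))  →  h(k(b, s(k(a, s(k(s(s(b)), a))))))   [R1 at 1.2.1.1]
2. h(k(b, s(k(a, s(k(s(s(b)), a))))))  →  h(k(b, s(k(a, s(k(s(s(b)), b))))))   [R6 at 1.2.1.2.1]
3. h(k(b, s(k(a, s(k(s(s(b)), b))))))  →  h(k(b, s(k(a, s(s(a))))))   [R2 at 1.2.1.2.1]
4. h(k(b, s(k(a, s(s(a))))))  →  h(k(b, s(s(a))))   [R3 at 1.2.1]
5. h(k(b, s(s(a))))  →  h(s(b))   [R3 at 1]
6. h(s(b))  →  a   [R5 at ε]

a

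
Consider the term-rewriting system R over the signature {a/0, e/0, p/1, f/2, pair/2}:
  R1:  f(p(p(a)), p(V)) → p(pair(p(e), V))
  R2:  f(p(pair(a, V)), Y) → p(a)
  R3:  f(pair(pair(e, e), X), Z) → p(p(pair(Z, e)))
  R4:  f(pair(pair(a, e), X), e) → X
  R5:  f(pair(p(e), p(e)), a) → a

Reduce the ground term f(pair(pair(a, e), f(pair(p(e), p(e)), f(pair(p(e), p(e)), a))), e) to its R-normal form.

a

1. f(pair(pair(a, e), f(pair(p(e), p(e)), f(pair(p(e), p(e)), a))), e)  →  f(pair(p(e), p(e)), f(pair(p(e), p(e)), a))   [R4 at ε]
2. f(pair(p(e), p(e)), f(pair(p(e), p(e)), a))  →  f(pair(p(e), p(e)), a)   [R5 at 2]
3. f(pair(p(e), p(e)), a)  →  a   [R5 at ε]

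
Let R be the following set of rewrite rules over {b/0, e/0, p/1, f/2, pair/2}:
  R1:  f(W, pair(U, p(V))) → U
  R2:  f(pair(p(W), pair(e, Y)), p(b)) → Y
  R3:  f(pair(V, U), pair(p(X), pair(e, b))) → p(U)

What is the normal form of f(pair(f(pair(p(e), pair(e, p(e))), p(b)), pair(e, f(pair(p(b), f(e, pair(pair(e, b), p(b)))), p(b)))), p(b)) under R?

b

1. f(pair(f(pair(p(e), pair(e, p(e))), p(b)), pair(e, f(pair(p(b), f(e, pair(pair(e, b), p(b)))), p(b)))), p(b))  →  f(pair(p(e), pair(e, f(pair(p(b), f(e, pair(pair(e, b), p(b)))), p(b)))), p(b))   [R2 at 1.1]
2. f(pair(p(e), pair(e, f(pair(p(b), f(e, pair(pair(e, b), p(b)))), p(b)))), p(b))  →  f(pair(p(b), f(e, pair(pair(e, b), p(b)))), p(b))   [R2 at ε]
3. f(pair(p(b), f(e, pair(pair(e, b), p(b)))), p(b))  →  f(pair(p(b), pair(e, b)), p(b))   [R1 at 1.2]
4. f(pair(p(b), pair(e, b)), p(b))  →  b   [R2 at ε]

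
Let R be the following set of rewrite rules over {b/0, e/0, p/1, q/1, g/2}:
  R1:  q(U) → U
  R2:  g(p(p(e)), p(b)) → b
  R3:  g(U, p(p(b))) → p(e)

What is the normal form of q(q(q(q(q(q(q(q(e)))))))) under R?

1. q(q(q(q(q(q(q(q(e))))))))  →  q(q(q(q(q(q(q(e)))))))   [R1 at ε]
2. q(q(q(q(q(q(q(e)))))))  →  q(q(q(q(q(q(e))))))   [R1 at ε]
3. q(q(q(q(q(q(e))))))  →  q(q(q(q(q(e)))))   [R1 at ε]
4. q(q(q(q(q(e)))))  →  q(q(q(q(e))))   [R1 at ε]
5. q(q(q(q(e))))  →  q(q(q(e)))   [R1 at ε]
6. q(q(q(e)))  →  q(q(e))   [R1 at ε]
7. q(q(e))  →  q(e)   [R1 at ε]
8. q(e)  →  e   [R1 at ε]

e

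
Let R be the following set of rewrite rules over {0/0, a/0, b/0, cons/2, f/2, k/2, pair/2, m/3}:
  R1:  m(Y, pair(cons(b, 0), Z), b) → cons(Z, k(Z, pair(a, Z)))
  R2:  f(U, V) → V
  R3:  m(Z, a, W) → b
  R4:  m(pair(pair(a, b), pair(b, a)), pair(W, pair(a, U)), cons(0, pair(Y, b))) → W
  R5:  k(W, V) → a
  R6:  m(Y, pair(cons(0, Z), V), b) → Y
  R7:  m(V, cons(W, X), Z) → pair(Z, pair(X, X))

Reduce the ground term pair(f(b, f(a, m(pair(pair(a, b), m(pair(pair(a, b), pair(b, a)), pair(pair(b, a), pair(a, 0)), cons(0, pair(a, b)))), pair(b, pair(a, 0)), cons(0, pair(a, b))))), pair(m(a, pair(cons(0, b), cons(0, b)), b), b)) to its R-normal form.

1. pair(f(b, f(a, m(pair(pair(a, b), m(pair(pair(a, b), pair(b, a)), pair(pair(b, a), pair(a, 0)), cons(0, pair(a, b)))), pair(b, pair(a, 0)), cons(0, pair(a, b))))), pair(m(a, pair(cons(0, b), cons(0, b)), b), b))  →  pair(f(a, m(pair(pair(a, b), m(pair(pair(a, b), pair(b, a)), pair(pair(b, a), pair(a, 0)), cons(0, pair(a, b)))), pair(b, pair(a, 0)), cons(0, pair(a, b)))), pair(m(a, pair(cons(0, b), cons(0, b)), b), b))   [R2 at 1]
2. pair(f(a, m(pair(pair(a, b), m(pair(pair(a, b), pair(b, a)), pair(pair(b, a), pair(a, 0)), cons(0, pair(a, b)))), pair(b, pair(a, 0)), cons(0, pair(a, b)))), pair(m(a, pair(cons(0, b), cons(0, b)), b), b))  →  pair(m(pair(pair(a, b), m(pair(pair(a, b), pair(b, a)), pair(pair(b, a), pair(a, 0)), cons(0, pair(a, b)))), pair(b, pair(a, 0)), cons(0, pair(a, b))), pair(m(a, pair(cons(0, b), cons(0, b)), b), b))   [R2 at 1]
3. pair(m(pair(pair(a, b), m(pair(pair(a, b), pair(b, a)), pair(pair(b, a), pair(a, 0)), cons(0, pair(a, b)))), pair(b, pair(a, 0)), cons(0, pair(a, b))), pair(m(a, pair(cons(0, b), cons(0, b)), b), b))  →  pair(m(pair(pair(a, b), pair(b, a)), pair(b, pair(a, 0)), cons(0, pair(a, b))), pair(m(a, pair(cons(0, b), cons(0, b)), b), b))   [R4 at 1.1.2]
4. pair(m(pair(pair(a, b), pair(b, a)), pair(b, pair(a, 0)), cons(0, pair(a, b))), pair(m(a, pair(cons(0, b), cons(0, b)), b), b))  →  pair(b, pair(m(a, pair(cons(0, b), cons(0, b)), b), b))   [R4 at 1]
5. pair(b, pair(m(a, pair(cons(0, b), cons(0, b)), b), b))  →  pair(b, pair(a, b))   [R6 at 2.1]

pair(b, pair(a, b))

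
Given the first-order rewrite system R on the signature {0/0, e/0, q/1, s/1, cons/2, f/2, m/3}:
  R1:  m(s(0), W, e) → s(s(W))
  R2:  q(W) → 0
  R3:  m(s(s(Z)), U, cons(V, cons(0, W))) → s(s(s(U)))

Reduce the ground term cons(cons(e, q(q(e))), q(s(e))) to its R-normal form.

cons(cons(e, 0), 0)

1. cons(cons(e, q(q(e))), q(s(e)))  →  cons(cons(e, 0), q(s(e)))   [R2 at 1.2]
2. cons(cons(e, 0), q(s(e)))  →  cons(cons(e, 0), 0)   [R2 at 2]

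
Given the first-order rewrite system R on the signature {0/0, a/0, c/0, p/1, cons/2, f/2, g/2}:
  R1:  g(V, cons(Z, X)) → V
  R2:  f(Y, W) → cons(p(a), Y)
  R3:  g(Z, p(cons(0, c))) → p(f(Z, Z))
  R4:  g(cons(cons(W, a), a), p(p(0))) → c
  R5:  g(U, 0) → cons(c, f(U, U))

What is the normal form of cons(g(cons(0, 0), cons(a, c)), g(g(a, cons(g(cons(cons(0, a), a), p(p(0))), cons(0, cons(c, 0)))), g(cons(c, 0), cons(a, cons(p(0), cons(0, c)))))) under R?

cons(cons(0, 0), a)

1. cons(g(cons(0, 0), cons(a, c)), g(g(a, cons(g(cons(cons(0, a), a), p(p(0))), cons(0, cons(c, 0)))), g(cons(c, 0), cons(a, cons(p(0), cons(0, c))))))  →  cons(cons(0, 0), g(g(a, cons(g(cons(cons(0, a), a), p(p(0))), cons(0, cons(c, 0)))), g(cons(c, 0), cons(a, cons(p(0), cons(0, c))))))   [R1 at 1]
2. cons(cons(0, 0), g(g(a, cons(g(cons(cons(0, a), a), p(p(0))), cons(0, cons(c, 0)))), g(cons(c, 0), cons(a, cons(p(0), cons(0, c))))))  →  cons(cons(0, 0), g(a, g(cons(c, 0), cons(a, cons(p(0), cons(0, c))))))   [R1 at 2.1]
3. cons(cons(0, 0), g(a, g(cons(c, 0), cons(a, cons(p(0), cons(0, c))))))  →  cons(cons(0, 0), g(a, cons(c, 0)))   [R1 at 2.2]
4. cons(cons(0, 0), g(a, cons(c, 0)))  →  cons(cons(0, 0), a)   [R1 at 2]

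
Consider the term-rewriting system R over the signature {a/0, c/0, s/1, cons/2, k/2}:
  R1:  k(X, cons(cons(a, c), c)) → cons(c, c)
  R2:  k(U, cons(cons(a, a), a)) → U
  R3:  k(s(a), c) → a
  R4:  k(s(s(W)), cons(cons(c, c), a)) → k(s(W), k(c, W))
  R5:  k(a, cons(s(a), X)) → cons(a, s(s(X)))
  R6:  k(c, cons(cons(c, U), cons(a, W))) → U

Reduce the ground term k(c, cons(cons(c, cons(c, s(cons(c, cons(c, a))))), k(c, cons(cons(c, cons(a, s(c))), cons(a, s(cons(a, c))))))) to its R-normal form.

1. k(c, cons(cons(c, cons(c, s(cons(c, cons(c, a))))), k(c, cons(cons(c, cons(a, s(c))), cons(a, s(cons(a, c)))))))  →  k(c, cons(cons(c, cons(c, s(cons(c, cons(c, a))))), cons(a, s(c))))   [R6 at 2.2]
2. k(c, cons(cons(c, cons(c, s(cons(c, cons(c, a))))), cons(a, s(c))))  →  cons(c, s(cons(c, cons(c, a))))   [R6 at ε]

cons(c, s(cons(c, cons(c, a))))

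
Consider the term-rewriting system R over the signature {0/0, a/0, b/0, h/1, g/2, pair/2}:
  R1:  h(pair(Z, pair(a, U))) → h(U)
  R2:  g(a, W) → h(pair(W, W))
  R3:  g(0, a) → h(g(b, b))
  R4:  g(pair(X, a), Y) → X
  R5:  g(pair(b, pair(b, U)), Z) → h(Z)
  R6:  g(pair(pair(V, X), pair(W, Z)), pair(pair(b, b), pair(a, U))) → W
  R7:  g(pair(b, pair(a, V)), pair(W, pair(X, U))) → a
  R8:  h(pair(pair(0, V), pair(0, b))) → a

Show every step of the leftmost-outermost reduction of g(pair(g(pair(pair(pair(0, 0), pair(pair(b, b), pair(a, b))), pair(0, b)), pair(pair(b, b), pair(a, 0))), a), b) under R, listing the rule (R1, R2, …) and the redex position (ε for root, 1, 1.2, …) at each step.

1. g(pair(g(pair(pair(pair(0, 0), pair(pair(b, b), pair(a, b))), pair(0, b)), pair(pair(b, b), pair(a, 0))), a), b)  →  g(pair(pair(pair(0, 0), pair(pair(b, b), pair(a, b))), pair(0, b)), pair(pair(b, b), pair(a, 0)))   [R4 at ε]
2. g(pair(pair(pair(0, 0), pair(pair(b, b), pair(a, b))), pair(0, b)), pair(pair(b, b), pair(a, 0)))  →  0   [R6 at ε]

0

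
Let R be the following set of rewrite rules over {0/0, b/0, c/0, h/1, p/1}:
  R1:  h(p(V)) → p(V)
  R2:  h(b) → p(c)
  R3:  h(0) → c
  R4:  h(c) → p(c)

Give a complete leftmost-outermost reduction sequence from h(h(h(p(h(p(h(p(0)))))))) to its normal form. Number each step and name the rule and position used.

p(p(p(0)))

1. h(h(h(p(h(p(h(p(0))))))))  →  h(h(p(h(p(h(p(0)))))))   [R1 at 1.1]
2. h(h(p(h(p(h(p(0)))))))  →  h(p(h(p(h(p(0))))))   [R1 at 1]
3. h(p(h(p(h(p(0))))))  →  p(h(p(h(p(0)))))   [R1 at ε]
4. p(h(p(h(p(0)))))  →  p(p(h(p(0))))   [R1 at 1]
5. p(p(h(p(0))))  →  p(p(p(0)))   [R1 at 1.1]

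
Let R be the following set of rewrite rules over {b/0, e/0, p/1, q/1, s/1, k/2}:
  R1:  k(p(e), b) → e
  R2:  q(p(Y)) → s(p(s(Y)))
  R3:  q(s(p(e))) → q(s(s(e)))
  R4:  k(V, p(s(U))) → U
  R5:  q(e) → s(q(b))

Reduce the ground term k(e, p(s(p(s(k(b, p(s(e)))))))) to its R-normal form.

p(s(e))

1. k(e, p(s(p(s(k(b, p(s(e))))))))  →  p(s(k(b, p(s(e)))))   [R4 at ε]
2. p(s(k(b, p(s(e)))))  →  p(s(e))   [R4 at 1.1]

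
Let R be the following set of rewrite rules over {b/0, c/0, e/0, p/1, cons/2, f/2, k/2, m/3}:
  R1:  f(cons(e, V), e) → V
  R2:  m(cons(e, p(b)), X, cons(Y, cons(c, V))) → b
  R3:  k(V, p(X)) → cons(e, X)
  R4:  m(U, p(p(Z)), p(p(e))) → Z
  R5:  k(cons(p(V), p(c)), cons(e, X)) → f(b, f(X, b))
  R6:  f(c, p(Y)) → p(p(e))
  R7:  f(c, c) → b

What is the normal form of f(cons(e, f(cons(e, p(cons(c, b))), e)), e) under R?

1. f(cons(e, f(cons(e, p(cons(c, b))), e)), e)  →  f(cons(e, p(cons(c, b))), e)   [R1 at ε]
2. f(cons(e, p(cons(c, b))), e)  →  p(cons(c, b))   [R1 at ε]

p(cons(c, b))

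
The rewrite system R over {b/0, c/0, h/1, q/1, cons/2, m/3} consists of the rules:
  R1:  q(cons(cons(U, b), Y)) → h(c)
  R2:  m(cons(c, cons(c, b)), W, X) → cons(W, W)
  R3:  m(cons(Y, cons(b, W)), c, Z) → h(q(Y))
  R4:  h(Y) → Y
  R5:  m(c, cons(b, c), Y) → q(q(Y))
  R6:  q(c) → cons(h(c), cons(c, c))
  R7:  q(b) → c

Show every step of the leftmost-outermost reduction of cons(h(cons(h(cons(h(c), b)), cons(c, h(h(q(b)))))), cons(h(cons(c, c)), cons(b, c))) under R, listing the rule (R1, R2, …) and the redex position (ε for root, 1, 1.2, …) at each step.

1. cons(h(cons(h(cons(h(c), b)), cons(c, h(h(q(b)))))), cons(h(cons(c, c)), cons(b, c)))  →  cons(cons(h(cons(h(c), b)), cons(c, h(h(q(b))))), cons(h(cons(c, c)), cons(b, c)))   [R4 at 1]
2. cons(cons(h(cons(h(c), b)), cons(c, h(h(q(b))))), cons(h(cons(c, c)), cons(b, c)))  →  cons(cons(cons(h(c), b), cons(c, h(h(q(b))))), cons(h(cons(c, c)), cons(b, c)))   [R4 at 1.1]
3. cons(cons(cons(h(c), b), cons(c, h(h(q(b))))), cons(h(cons(c, c)), cons(b, c)))  →  cons(cons(cons(c, b), cons(c, h(h(q(b))))), cons(h(cons(c, c)), cons(b, c)))   [R4 at 1.1.1]
4. cons(cons(cons(c, b), cons(c, h(h(q(b))))), cons(h(cons(c, c)), cons(b, c)))  →  cons(cons(cons(c, b), cons(c, h(q(b)))), cons(h(cons(c, c)), cons(b, c)))   [R4 at 1.2.2]
5. cons(cons(cons(c, b), cons(c, h(q(b)))), cons(h(cons(c, c)), cons(b, c)))  →  cons(cons(cons(c, b), cons(c, q(b))), cons(h(cons(c, c)), cons(b, c)))   [R4 at 1.2.2]
6. cons(cons(cons(c, b), cons(c, q(b))), cons(h(cons(c, c)), cons(b, c)))  →  cons(cons(cons(c, b), cons(c, c)), cons(h(cons(c, c)), cons(b, c)))   [R7 at 1.2.2]
7. cons(cons(cons(c, b), cons(c, c)), cons(h(cons(c, c)), cons(b, c)))  →  cons(cons(cons(c, b), cons(c, c)), cons(cons(c, c), cons(b, c)))   [R4 at 2.1]

cons(cons(cons(c, b), cons(c, c)), cons(cons(c, c), cons(b, c)))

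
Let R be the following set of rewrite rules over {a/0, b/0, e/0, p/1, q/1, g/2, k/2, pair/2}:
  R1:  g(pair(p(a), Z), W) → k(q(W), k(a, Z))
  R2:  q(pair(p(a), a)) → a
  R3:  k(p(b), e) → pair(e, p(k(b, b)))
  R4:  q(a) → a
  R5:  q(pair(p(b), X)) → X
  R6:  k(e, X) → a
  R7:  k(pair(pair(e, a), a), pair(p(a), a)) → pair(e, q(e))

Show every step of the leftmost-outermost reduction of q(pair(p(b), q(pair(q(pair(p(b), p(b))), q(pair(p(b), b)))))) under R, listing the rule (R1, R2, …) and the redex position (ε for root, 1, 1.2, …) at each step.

b

1. q(pair(p(b), q(pair(q(pair(p(b), p(b))), q(pair(p(b), b))))))  →  q(pair(q(pair(p(b), p(b))), q(pair(p(b), b))))   [R5 at ε]
2. q(pair(q(pair(p(b), p(b))), q(pair(p(b), b))))  →  q(pair(p(b), q(pair(p(b), b))))   [R5 at 1.1]
3. q(pair(p(b), q(pair(p(b), b))))  →  q(pair(p(b), b))   [R5 at ε]
4. q(pair(p(b), b))  →  b   [R5 at ε]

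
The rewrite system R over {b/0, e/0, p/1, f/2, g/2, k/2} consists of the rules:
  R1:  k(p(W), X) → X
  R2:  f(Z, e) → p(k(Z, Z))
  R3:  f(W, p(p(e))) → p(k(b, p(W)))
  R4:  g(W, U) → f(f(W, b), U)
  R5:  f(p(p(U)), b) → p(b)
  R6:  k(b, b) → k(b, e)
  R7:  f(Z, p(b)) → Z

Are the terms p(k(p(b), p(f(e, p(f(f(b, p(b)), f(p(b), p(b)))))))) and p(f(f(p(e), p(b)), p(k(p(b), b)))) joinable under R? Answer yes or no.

Reduce t₁ = p(k(p(b), p(f(e, p(f(f(b, p(b)), f(p(b), p(b)))))))):
1. p(k(p(b), p(f(e, p(f(f(b, p(b)), f(p(b), p(b))))))))  →  p(p(f(e, p(f(f(b, p(b)), f(p(b), p(b)))))))   [R1 at 1]
2. p(p(f(e, p(f(f(b, p(b)), f(p(b), p(b)))))))  →  p(p(f(e, p(f(b, f(p(b), p(b)))))))   [R7 at 1.1.2.1.1]
3. p(p(f(e, p(f(b, f(p(b), p(b)))))))  →  p(p(f(e, p(f(b, p(b))))))   [R7 at 1.1.2.1.2]
4. p(p(f(e, p(f(b, p(b))))))  →  p(p(f(e, p(b))))   [R7 at 1.1.2.1]
5. p(p(f(e, p(b))))  →  p(p(e))   [R7 at 1.1]

Reduce t₂ = p(f(f(p(e), p(b)), p(k(p(b), b)))):
1. p(f(f(p(e), p(b)), p(k(p(b), b))))  →  p(f(p(e), p(k(p(b), b))))   [R7 at 1.1]
2. p(f(p(e), p(k(p(b), b))))  →  p(f(p(e), p(b)))   [R1 at 1.2.1]
3. p(f(p(e), p(b)))  →  p(p(e))   [R7 at 1]

yes — NF(t₁) = p(p(e)), NF(t₂) = p(p(e))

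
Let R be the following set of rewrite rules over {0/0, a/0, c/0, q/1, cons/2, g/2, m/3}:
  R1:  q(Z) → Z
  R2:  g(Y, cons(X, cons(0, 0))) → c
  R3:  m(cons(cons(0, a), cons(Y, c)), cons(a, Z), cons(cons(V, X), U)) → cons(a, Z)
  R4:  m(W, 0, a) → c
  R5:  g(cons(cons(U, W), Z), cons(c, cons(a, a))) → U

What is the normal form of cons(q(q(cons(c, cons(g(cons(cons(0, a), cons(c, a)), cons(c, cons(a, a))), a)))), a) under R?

cons(cons(c, cons(0, a)), a)

1. cons(q(q(cons(c, cons(g(cons(cons(0, a), cons(c, a)), cons(c, cons(a, a))), a)))), a)  →  cons(q(cons(c, cons(g(cons(cons(0, a), cons(c, a)), cons(c, cons(a, a))), a))), a)   [R1 at 1]
2. cons(q(cons(c, cons(g(cons(cons(0, a), cons(c, a)), cons(c, cons(a, a))), a))), a)  →  cons(cons(c, cons(g(cons(cons(0, a), cons(c, a)), cons(c, cons(a, a))), a)), a)   [R1 at 1]
3. cons(cons(c, cons(g(cons(cons(0, a), cons(c, a)), cons(c, cons(a, a))), a)), a)  →  cons(cons(c, cons(0, a)), a)   [R5 at 1.2.1]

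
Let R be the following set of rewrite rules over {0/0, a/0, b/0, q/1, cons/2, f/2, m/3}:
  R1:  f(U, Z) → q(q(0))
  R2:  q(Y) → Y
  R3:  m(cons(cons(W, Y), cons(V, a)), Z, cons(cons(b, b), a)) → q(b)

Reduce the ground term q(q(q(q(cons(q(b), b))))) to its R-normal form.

1. q(q(q(q(cons(q(b), b)))))  →  q(q(q(cons(q(b), b))))   [R2 at ε]
2. q(q(q(cons(q(b), b))))  →  q(q(cons(q(b), b)))   [R2 at ε]
3. q(q(cons(q(b), b)))  →  q(cons(q(b), b))   [R2 at ε]
4. q(cons(q(b), b))  →  cons(q(b), b)   [R2 at ε]
5. cons(q(b), b)  →  cons(b, b)   [R2 at 1]

cons(b, b)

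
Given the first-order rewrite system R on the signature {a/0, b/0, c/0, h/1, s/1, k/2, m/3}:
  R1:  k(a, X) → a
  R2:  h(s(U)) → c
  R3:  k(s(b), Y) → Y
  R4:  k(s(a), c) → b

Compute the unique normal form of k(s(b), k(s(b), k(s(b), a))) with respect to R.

a

1. k(s(b), k(s(b), k(s(b), a)))  →  k(s(b), k(s(b), a))   [R3 at ε]
2. k(s(b), k(s(b), a))  →  k(s(b), a)   [R3 at ε]
3. k(s(b), a)  →  a   [R3 at ε]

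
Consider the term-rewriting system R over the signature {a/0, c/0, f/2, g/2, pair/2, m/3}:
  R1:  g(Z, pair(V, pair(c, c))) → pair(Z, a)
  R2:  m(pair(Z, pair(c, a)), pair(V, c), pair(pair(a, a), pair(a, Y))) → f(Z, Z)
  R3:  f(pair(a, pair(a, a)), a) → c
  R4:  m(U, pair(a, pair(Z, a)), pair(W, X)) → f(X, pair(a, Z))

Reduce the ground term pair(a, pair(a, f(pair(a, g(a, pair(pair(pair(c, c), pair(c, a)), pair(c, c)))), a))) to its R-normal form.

pair(a, pair(a, c))

1. pair(a, pair(a, f(pair(a, g(a, pair(pair(pair(c, c), pair(c, a)), pair(c, c)))), a)))  →  pair(a, pair(a, f(pair(a, pair(a, a)), a)))   [R1 at 2.2.1.2]
2. pair(a, pair(a, f(pair(a, pair(a, a)), a)))  →  pair(a, pair(a, c))   [R3 at 2.2]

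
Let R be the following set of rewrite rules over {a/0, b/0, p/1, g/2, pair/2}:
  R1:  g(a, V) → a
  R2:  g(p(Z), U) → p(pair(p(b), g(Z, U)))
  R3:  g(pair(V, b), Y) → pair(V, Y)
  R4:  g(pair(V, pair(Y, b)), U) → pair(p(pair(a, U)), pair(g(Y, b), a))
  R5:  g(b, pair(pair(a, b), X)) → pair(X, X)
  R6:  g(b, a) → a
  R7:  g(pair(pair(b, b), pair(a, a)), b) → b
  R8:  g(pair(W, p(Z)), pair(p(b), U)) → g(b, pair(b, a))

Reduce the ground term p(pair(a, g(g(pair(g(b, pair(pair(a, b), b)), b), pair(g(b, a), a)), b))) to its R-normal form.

1. p(pair(a, g(g(pair(g(b, pair(pair(a, b), b)), b), pair(g(b, a), a)), b)))  →  p(pair(a, g(pair(g(b, pair(pair(a, b), b)), pair(g(b, a), a)), b)))   [R3 at 1.2.1]
2. p(pair(a, g(pair(g(b, pair(pair(a, b), b)), pair(g(b, a), a)), b)))  →  p(pair(a, g(pair(pair(b, b), pair(g(b, a), a)), b)))   [R5 at 1.2.1.1]
3. p(pair(a, g(pair(pair(b, b), pair(g(b, a), a)), b)))  →  p(pair(a, g(pair(pair(b, b), pair(a, a)), b)))   [R6 at 1.2.1.2.1]
4. p(pair(a, g(pair(pair(b, b), pair(a, a)), b)))  →  p(pair(a, b))   [R7 at 1.2]

p(pair(a, b))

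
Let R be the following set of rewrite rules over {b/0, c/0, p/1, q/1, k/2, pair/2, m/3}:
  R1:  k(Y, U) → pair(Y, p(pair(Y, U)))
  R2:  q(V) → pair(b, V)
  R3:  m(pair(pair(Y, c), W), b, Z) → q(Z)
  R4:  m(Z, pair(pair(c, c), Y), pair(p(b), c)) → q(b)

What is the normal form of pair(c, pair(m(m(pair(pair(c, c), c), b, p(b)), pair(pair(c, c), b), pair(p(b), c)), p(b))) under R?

1. pair(c, pair(m(m(pair(pair(c, c), c), b, p(b)), pair(pair(c, c), b), pair(p(b), c)), p(b)))  →  pair(c, pair(q(b), p(b)))   [R4 at 2.1]
2. pair(c, pair(q(b), p(b)))  →  pair(c, pair(pair(b, b), p(b)))   [R2 at 2.1]

pair(c, pair(pair(b, b), p(b)))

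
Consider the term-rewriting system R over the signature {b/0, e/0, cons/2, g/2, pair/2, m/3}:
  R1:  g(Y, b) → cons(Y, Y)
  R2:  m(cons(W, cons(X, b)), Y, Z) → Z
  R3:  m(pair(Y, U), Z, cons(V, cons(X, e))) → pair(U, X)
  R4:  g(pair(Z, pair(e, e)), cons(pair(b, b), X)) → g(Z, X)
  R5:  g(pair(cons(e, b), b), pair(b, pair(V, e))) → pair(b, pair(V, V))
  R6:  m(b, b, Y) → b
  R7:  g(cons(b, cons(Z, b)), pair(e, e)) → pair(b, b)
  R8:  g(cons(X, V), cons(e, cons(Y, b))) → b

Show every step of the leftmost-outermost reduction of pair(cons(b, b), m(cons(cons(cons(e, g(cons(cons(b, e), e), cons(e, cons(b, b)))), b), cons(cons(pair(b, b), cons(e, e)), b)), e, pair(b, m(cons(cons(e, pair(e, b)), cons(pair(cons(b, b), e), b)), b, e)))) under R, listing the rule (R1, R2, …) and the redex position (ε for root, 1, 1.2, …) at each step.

1. pair(cons(b, b), m(cons(cons(cons(e, g(cons(cons(b, e), e), cons(e, cons(b, b)))), b), cons(cons(pair(b, b), cons(e, e)), b)), e, pair(b, m(cons(cons(e, pair(e, b)), cons(pair(cons(b, b), e), b)), b, e))))  →  pair(cons(b, b), pair(b, m(cons(cons(e, pair(e, b)), cons(pair(cons(b, b), e), b)), b, e)))   [R2 at 2]
2. pair(cons(b, b), pair(b, m(cons(cons(e, pair(e, b)), cons(pair(cons(b, b), e), b)), b, e)))  →  pair(cons(b, b), pair(b, e))   [R2 at 2.2]

pair(cons(b, b), pair(b, e))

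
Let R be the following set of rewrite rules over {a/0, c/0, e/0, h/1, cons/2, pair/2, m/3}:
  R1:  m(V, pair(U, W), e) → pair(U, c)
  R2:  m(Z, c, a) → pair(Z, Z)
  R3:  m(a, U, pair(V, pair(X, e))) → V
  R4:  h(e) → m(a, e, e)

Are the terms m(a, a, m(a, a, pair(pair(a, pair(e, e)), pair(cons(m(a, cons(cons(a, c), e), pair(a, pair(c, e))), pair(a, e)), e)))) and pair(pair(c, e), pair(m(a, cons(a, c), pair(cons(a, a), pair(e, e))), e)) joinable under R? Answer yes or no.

no — NF(t₁) = a, NF(t₂) = pair(pair(c, e), pair(cons(a, a), e))

Reduce t₁ = m(a, a, m(a, a, pair(pair(a, pair(e, e)), pair(cons(m(a, cons(cons(a, c), e), pair(a, pair(c, e))), pair(a, e)), e)))):
1. m(a, a, m(a, a, pair(pair(a, pair(e, e)), pair(cons(m(a, cons(cons(a, c), e), pair(a, pair(c, e))), pair(a, e)), e))))  →  m(a, a, pair(a, pair(e, e)))   [R3 at 3]
2. m(a, a, pair(a, pair(e, e)))  →  a   [R3 at ε]

Reduce t₂ = pair(pair(c, e), pair(m(a, cons(a, c), pair(cons(a, a), pair(e, e))), e)):
1. pair(pair(c, e), pair(m(a, cons(a, c), pair(cons(a, a), pair(e, e))), e))  →  pair(pair(c, e), pair(cons(a, a), e))   [R3 at 2.1]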